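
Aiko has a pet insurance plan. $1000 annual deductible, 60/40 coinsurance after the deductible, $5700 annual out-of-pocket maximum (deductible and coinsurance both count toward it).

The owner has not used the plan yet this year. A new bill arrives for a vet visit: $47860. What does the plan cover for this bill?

$42160

Deductible not yet touched, so the first $1000 of the bill goes to the deductible.
That leaves $47860 − $1000 = $46860 for coinsurance.
Owner's 40% share of $46860 is $18744.
That puts the owner's cost at $1000 + $18744 = $19744 before any cap.
Adding $19744 to the $0 already spent would give $19744, which exceeds the $5700 cap; the owner pays just $5700 − $0 = $5700.
The insurer covers the remainder: $47860 − $5700 = $42160.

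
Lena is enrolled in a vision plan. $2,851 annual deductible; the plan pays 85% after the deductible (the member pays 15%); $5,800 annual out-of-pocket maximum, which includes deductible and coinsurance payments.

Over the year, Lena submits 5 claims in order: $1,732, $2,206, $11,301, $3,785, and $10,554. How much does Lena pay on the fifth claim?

$523.05

#1 ($1,732): all of it applies to the deductible. Cost to member: $1,732. OOP to date $1,732.
#2 ($2,206): deductible takes $1,119, $1,087 remains; member's 15% is $163.05. Member owes $1,282.05 (running OOP $3,014.05).
#3 ($11,301): deductible met; 15% of $11,301 = $1,695.15. Cost to member: $1,695.15. OOP to date $4,709.20.
#4 ($3,785): 15% coinsurance on $3,785 = $567.75. Member owes $567.75 (running OOP $5,276.95).
#5 ($10,554): 15% coinsurance on $10,554 = $1,583.10. Adding that to $5,276.95 gives $6,860.05, past the $5,800 cap; member pays only $5,800 − $5,276.95 = $523.05.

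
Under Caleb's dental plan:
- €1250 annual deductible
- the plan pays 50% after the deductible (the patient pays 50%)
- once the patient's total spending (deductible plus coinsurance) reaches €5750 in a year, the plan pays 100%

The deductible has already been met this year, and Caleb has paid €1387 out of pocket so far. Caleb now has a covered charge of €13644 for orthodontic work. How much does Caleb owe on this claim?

With the deductible met, the entire €13644 is subject to coinsurance.
Coinsurance: €13644 × 50% = €6822.
That would bring total out-of-pocket to €8209, past the €5750 cap. The patient is capped at €5750 − €1387 = €4363 on this claim.

€4363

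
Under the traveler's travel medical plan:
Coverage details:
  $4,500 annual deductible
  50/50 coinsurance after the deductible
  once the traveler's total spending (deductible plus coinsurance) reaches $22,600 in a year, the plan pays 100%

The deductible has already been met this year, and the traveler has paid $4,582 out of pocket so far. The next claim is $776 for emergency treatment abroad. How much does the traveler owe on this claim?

With the deductible met, the entire $776 is subject to coinsurance.
Coinsurance: $776 × 50% = $388.
Cumulative spending $4,582 + $388 = $4,970 stays under the $22,600 maximum.

$388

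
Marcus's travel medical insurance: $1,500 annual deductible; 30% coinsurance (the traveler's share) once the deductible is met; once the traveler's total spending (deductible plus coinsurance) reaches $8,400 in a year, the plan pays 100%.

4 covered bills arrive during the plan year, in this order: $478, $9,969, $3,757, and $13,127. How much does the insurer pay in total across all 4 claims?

$18,931

Bill 1, $478: entire amount goes to the deductible. Traveler pays $478; OOP now $478. Insurer: $478 − $478 = $0.
Bill 2, $9,969: $1,022 finishes the deductible; $8,947 goes to coinsurance; traveler's 30% is $2,684.10. Traveler pays $3,706.10; OOP now $4,184.10. Plan pays $9,969 − $3,706.10 = $6,262.90.
Bill 3, $3,757: deductible already satisfied, so traveler's share is 30% × $3,757 = $1,127.10. Cost to traveler: $1,127.10. OOP to date $5,311.20. Plan pays $3,757 − $1,127.10 = $2,629.90.
Bill 4, $13,127: deductible already satisfied, so traveler's share is 30% × $13,127 = $3,938.10. OOP would hit $9,249.30 > $8,400, so the cap limits the traveler to $8,400 − $5,311.20 = $3,088.80. Insurer: $13,127 − $3,088.80 = $10,038.20.
Insurer total: $0 + $6,262.90 + $2,629.90 + $10,038.20 = $18,931.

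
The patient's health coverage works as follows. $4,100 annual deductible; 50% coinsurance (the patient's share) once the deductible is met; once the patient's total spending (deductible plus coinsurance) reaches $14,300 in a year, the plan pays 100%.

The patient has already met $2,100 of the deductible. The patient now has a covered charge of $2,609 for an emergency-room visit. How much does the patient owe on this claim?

$2,304.50

$2,100 of the $4,100 deductible is already met, leaving $2,000.
After the $2,000 deductible portion, $2,609 − $2,000 = $609 is subject to coinsurance.
Patient's 50% share of $609 is $304.50.
So the patient owes $2,000 + $304.50 = $2,304.50 before any cap.
Total out-of-pocket so far would be $2,100 + $2,304.50 = $4,404.50, below the $14,300 cap — no reduction.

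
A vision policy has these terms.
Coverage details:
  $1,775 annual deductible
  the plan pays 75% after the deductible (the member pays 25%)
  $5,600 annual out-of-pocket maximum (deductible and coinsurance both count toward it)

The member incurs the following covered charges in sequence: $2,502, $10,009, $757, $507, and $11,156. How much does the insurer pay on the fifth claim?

Claim 1 — $2,502: $1,775 finishes the deductible; $727 goes to coinsurance; 25% of $727 = $181.75. Cost to member: $1,956.75. OOP to date $1,956.75. Plan pays $2,502 − $1,956.75 = $545.25.
Claim 2 — $10,009: deductible met; 25% of $10,009 = $2,502.25. Member owes $2,502.25 (running OOP $4,459). Insurer: $10,009 − $2,502.25 = $7,506.75.
Claim 3 — $757: deductible already satisfied, so member's share is 25% × $757 = $189.25. Member owes $189.25 (running OOP $4,648.25). Plan pays $757 − $189.25 = $567.75.
Claim 4 — $507: deductible met; 25% of $507 = $126.75. Member pays $126.75; OOP now $4,775. Insurer: $507 − $126.75 = $380.25.
Claim 5 — $11,156: 25% coinsurance on $11,156 = $2,789. OOP would hit $7,564 > $5,600, so the cap limits the member to $5,600 − $4,775 = $825. Plan pays $11,156 − $825 = $10,331.

$10,331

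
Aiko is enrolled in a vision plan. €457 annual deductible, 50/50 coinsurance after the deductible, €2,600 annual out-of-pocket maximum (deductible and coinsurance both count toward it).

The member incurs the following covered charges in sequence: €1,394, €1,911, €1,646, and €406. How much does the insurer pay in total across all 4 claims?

Claim 1 (€1,394): €457 finishes the deductible; €937 goes to coinsurance; 50% of €937 = €468.50. Member pays €925.50; OOP now €925.50. Insurer: €1,394 − €925.50 = €468.50.
Claim 2 (€1,911): deductible already satisfied, so member's share is 50% × €1,911 = €955.50. Member owes €955.50 (running OOP €1,881). Plan pays €1,911 − €955.50 = €955.50.
Claim 3 (€1,646): 50% coinsurance on €1,646 = €823. Adding that to €1,881 gives €2,704, past the €2,600 cap; member pays only €2,600 − €1,881 = €719. Insurer: €1,646 − €719 = €927.
Claim 4 (€406): 50% coinsurance on €406 = €203. OOP would hit €2,803 > €2,600, so the cap limits the member to €2,600 − €2,600 = €0. Plan pays €406 − €0 = €406.
Insurer total = bills − member's total = €5,357 − €2,600 = €2,757.

€2,757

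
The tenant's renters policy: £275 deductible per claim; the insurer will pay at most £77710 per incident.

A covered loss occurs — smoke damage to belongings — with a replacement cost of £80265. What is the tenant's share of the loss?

£2555

Subtract the deductible: £80265 − £275 = £79990.
£79990 exceeds the £77710 limit, so the insurer pays the limit: £77710.
The tenant bears the rest of the original loss: £80265 − £77710 = £2555.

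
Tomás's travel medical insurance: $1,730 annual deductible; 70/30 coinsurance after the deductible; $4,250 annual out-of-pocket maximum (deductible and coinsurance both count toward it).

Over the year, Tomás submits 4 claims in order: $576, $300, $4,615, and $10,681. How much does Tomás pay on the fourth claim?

Bill 1, $576: fully absorbed by the deductible. Cost to traveler: $576. OOP to date $576.
Bill 2, $300: all of it applies to the deductible. Traveler owes $300 (running OOP $876).
Bill 3, $4,615: $854 finishes the deductible; $3,761 goes to coinsurance; traveler's 30% is $1,128.30. Cost to traveler: $1,982.30. OOP to date $2,858.30.
Bill 4, $10,681: 30% coinsurance on $10,681 = $3,204.30. OOP would hit $6,062.60 > $4,250, so the cap limits the traveler to $4,250 − $2,858.30 = $1,391.70.

$1,391.70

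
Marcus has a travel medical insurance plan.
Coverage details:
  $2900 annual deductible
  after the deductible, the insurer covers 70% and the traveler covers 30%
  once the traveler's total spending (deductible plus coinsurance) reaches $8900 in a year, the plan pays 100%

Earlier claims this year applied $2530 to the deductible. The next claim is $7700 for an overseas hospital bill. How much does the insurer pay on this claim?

Remaining deductible: $2900 − $2530 = $370.
That leaves $7700 − $370 = $7330 for coinsurance.
Traveler's 30% share of $7330 is $2199.
Traveler responsibility before any cap: $370 + $2199 = $2569.
Total out-of-pocket so far would be $2530 + $2569 = $5099, below the $8900 cap — no reduction.
Insurer pays the balance: $7700 − $2569 = $5131.

$5131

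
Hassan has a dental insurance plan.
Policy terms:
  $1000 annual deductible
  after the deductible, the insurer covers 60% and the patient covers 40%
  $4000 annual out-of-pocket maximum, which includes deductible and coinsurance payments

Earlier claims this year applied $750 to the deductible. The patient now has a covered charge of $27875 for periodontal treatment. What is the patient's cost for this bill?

$3250

Remaining deductible: $1000 − $750 = $250.
After the $250 deductible portion, $27875 − $250 = $27625 is subject to coinsurance.
Coinsurance: $27625 × 40% = $11050.
That puts the patient's cost at $250 + $11050 = $11300 before any cap.
Year-to-date out-of-pocket would reach $750 + $11300 = $12050, above the $4000 maximum, so the patient pays only $4000 − $750 = $3250.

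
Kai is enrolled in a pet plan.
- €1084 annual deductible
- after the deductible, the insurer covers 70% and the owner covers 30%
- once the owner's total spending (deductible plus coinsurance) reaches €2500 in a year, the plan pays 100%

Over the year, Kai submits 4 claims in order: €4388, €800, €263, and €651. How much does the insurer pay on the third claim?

€184.10

Claim 1 (€4388): €1084 finishes the deductible; €3304 goes to coinsurance; owner's 30% is €991.20. Owner owes €2075.20 (running OOP €2075.20). Plan pays €4388 − €2075.20 = €2312.80.
Claim 2 (€800): 30% coinsurance on €800 = €240. Owner pays €240; OOP now €2315.20. Plan pays €800 − €240 = €560.
Claim 3 (€263): deductible met; 30% of €263 = €78.90. Owner pays €78.90; OOP now €2394.10. Insurer: €263 − €78.90 = €184.10.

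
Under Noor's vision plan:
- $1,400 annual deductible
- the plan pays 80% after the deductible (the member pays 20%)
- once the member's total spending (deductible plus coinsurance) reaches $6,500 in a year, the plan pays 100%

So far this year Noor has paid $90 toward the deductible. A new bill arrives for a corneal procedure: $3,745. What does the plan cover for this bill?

$1,948

$90 of the $1,400 deductible is already met, leaving $1,310.
The remaining $2,435 (= $3,745 − $1,310) moves to coinsurance.
Member's 20% share of $2,435 is $487.
That puts the member's cost at $1,310 + $487 = $1,797 before any cap.
Year-to-date out-of-pocket becomes $90 + $1,797 = $1,887, still under the $6,500 maximum, so no cap applies.
The plan picks up $3,745 − $1,797 = $1,948.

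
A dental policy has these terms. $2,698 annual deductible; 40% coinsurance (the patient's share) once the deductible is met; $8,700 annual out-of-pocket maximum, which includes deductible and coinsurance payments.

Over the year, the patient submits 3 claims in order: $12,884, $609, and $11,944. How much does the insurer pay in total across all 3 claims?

Claim 1 ($12,884): deductible takes $2,698, $10,186 remains; patient's 40% is $4,074.40. Patient owes $6,772.40 (running OOP $6,772.40). Plan pays $12,884 − $6,772.40 = $6,111.60.
Claim 2 ($609): deductible met; 40% of $609 = $243.60. Patient pays $243.60; OOP now $7,016. Insurer: $609 − $243.60 = $365.40.
Claim 3 ($11,944): 40% coinsurance on $11,944 = $4,777.60. OOP would hit $11,793.60 > $8,700, so the cap limits the patient to $8,700 − $7,016 = $1,684. Insurer: $11,944 − $1,684 = $10,260.
Insurer total = bills − patient's total = $25,437 − $8,700 = $16,737.

$16,737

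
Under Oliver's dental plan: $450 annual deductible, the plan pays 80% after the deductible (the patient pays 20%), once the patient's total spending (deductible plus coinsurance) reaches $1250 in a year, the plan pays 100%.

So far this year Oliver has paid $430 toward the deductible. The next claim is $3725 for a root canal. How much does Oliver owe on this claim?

Deductible still to meet: $450 − $430 = $20.
That leaves $3725 − $20 = $3705 for coinsurance.
20% of $3705 = $741 falls to the patient.
So the patient owes $20 + $741 = $761 before any cap.
Cumulative spending $430 + $761 = $1191 stays under the $1250 maximum.

$761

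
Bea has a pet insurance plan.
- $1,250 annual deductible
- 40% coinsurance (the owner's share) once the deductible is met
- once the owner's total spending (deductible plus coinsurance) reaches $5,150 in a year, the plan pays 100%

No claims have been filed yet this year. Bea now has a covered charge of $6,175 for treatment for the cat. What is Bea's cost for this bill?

$3,220

The full $1,250 deductible is still open; $1,250 of this bill applies to it.
After the $1,250 deductible portion, $6,175 − $1,250 = $4,925 is subject to coinsurance.
Owner's 40% share of $4,925 is $1,970.
That puts the owner's cost at $1,250 + $1,970 = $3,220 before any cap.
Cumulative spending $0 + $3,220 = $3,220 stays under the $5,150 maximum.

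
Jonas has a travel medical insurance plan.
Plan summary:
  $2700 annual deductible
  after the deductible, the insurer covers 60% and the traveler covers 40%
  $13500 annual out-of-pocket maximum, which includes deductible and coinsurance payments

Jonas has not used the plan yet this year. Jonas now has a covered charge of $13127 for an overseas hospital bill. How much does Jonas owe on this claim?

The full $2700 deductible is still open; $2700 of this bill applies to it.
The remaining $10427 (= $13127 − $2700) moves to coinsurance.
Traveler's 40% share of $10427 is $4170.80.
That puts the traveler's cost at $2700 + $4170.80 = $6870.80 before any cap.
Cumulative spending $0 + $6870.80 = $6870.80 stays under the $13500 maximum.

$6870.80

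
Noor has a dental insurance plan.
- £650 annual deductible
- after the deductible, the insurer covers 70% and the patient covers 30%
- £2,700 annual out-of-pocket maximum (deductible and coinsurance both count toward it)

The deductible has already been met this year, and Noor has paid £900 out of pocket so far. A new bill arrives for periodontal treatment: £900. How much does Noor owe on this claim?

£270

The deductible is already satisfied, so the full bill goes to coinsurance.
Patient's 30% share of £900 is £270.
Year-to-date out-of-pocket becomes £900 + £270 = £1,170, still under the £2,700 maximum, so no cap applies.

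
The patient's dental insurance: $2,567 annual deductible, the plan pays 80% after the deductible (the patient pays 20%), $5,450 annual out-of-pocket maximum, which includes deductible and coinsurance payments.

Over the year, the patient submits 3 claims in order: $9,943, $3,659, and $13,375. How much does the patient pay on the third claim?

$676

#1 ($9,943): deductible takes $2,567, $7,376 remains; coinsurance $7,376 × 20% = $1,475.20. Cost to patient: $4,042.20. OOP to date $4,042.20.
#2 ($3,659): deductible already satisfied, so patient's share is 20% × $3,659 = $731.80. Cost to patient: $731.80. OOP to date $4,774.
#3 ($13,375): deductible met; 20% of $13,375 = $2,675. Adding that to $4,774 gives $7,449, past the $5,450 cap; patient pays only $5,450 − $4,774 = $676.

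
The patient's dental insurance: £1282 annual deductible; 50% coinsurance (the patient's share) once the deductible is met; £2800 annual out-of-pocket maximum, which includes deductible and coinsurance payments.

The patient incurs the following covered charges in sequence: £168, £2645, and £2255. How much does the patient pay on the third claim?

£752.50

Claim 1 (£168): all of it applies to the deductible. Cost to patient: £168. OOP to date £168.
Claim 2 (£2645): deductible takes £1114, £1531 remains; coinsurance £1531 × 50% = £765.50. Patient owes £1879.50 (running OOP £2047.50).
Claim 3 (£2255): deductible already satisfied, so patient's share is 50% × £2255 = £1127.50. That would push OOP to £3175, over the £2800 cap, so patient pays £2800 − £2047.50 = £752.50.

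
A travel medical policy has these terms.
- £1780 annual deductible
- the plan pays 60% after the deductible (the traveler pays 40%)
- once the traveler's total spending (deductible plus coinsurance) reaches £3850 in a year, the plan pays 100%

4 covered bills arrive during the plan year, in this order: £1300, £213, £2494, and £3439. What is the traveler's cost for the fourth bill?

£1179.20

Bill 1, £1300: fully absorbed by the deductible. Traveler owes £1300 (running OOP £1300).
Bill 2, £213: entire amount goes to the deductible. Cost to traveler: £213. OOP to date £1513.
Bill 3, £2494: £267 finishes the deductible; £2227 goes to coinsurance; coinsurance £2227 × 40% = £890.80. Traveler owes £1157.80 (running OOP £2670.80).
Bill 4, £3439: deductible met; 40% of £3439 = £1375.60. OOP would hit £4046.40 > £3850, so the cap limits the traveler to £3850 − £2670.80 = £1179.20.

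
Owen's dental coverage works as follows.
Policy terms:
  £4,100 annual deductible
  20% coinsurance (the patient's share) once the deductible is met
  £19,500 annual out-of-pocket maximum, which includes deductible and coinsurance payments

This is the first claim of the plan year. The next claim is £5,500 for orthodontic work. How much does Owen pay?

The full £4,100 deductible is still open; £4,100 of this bill applies to it.
After the £4,100 deductible portion, £5,500 − £4,100 = £1,400 is subject to coinsurance.
Patient's 20% share of £1,400 is £280.
So the patient owes £4,100 + £280 = £4,380 before any cap.
Total out-of-pocket so far would be £0 + £4,380 = £4,380, below the £19,500 cap — no reduction.

£4,380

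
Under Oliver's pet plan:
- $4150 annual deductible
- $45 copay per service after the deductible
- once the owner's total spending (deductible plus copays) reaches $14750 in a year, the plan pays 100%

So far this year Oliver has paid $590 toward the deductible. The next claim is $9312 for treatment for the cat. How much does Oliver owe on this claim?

$3605

$590 of the $4150 deductible is already met, leaving $3560.
That leaves $9312 − $3560 = $5752 for the copay.
Copay on this service: $45.
So the owner owes $3560 + $45 = $3605 before any cap.
Cumulative spending $590 + $3605 = $4195 stays under the $14750 maximum.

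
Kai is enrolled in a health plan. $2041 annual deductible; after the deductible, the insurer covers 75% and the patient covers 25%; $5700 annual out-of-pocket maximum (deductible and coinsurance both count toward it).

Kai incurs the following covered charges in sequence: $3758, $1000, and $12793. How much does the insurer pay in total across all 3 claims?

Claim 1 ($3758): $2041 finishes the deductible; $1717 goes to coinsurance; patient's 25% is $429.25. Patient pays $2470.25; OOP now $2470.25. Plan pays $3758 − $2470.25 = $1287.75.
Claim 2 ($1000): deductible met; 25% of $1000 = $250. Patient owes $250 (running OOP $2720.25). Plan pays $1000 − $250 = $750.
Claim 3 ($12793): deductible already satisfied, so patient's share is 25% × $12793 = $3198.25. That would push OOP to $5918.50, over the $5700 cap, so patient pays $5700 − $2720.25 = $2979.75. Insurer: $12793 − $2979.75 = $9813.25.
Insurer total = bills − patient's total = $17551 − $5700 = $11851.

$11851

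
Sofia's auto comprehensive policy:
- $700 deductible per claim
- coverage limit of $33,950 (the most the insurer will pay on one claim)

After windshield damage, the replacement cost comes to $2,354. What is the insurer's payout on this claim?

$1,654

Less the $700 deductible: $2,354 − $700 = $1,654.
That's under the $33,950 cap, so the insurer reimburses the full $1,654.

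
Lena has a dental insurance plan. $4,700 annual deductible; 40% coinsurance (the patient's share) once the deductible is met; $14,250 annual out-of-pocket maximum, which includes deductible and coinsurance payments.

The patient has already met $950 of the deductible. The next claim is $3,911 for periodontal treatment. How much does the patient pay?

$950 of the $4,700 deductible is already met, leaving $3,750.
After the $3,750 deductible portion, $3,911 − $3,750 = $161 is subject to coinsurance.
Patient's 40% share of $161 is $64.40.
That puts the patient's cost at $3,750 + $64.40 = $3,814.40 before any cap.
Cumulative spending $950 + $3,814.40 = $4,764.40 stays under the $14,250 maximum.

$3,814.40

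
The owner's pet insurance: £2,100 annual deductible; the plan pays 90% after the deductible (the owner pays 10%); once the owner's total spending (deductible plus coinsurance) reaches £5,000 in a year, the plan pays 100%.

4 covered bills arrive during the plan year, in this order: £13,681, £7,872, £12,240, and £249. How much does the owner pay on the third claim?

£954.70

#1 (£13,681): deductible takes £2,100, £11,581 remains; 10% of £11,581 = £1,158.10. Owner owes £3,258.10 (running OOP £3,258.10).
#2 (£7,872): 10% coinsurance on £7,872 = £787.20. Cost to owner: £787.20. OOP to date £4,045.30.
#3 (£12,240): deductible met; 10% of £12,240 = £1,224. OOP would hit £5,269.30 > £5,000, so the cap limits the owner to £5,000 − £4,045.30 = £954.70.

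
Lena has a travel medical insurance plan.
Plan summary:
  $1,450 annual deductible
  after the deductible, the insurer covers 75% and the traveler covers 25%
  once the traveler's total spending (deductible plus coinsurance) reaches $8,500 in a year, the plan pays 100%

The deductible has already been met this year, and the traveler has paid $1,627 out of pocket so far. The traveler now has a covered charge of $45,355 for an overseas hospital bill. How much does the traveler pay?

$6,873

The deductible is already satisfied, so the full bill goes to coinsurance.
25% of $45,355 = $11,338.75 falls to the traveler.
Adding $11,338.75 to the $1,627 already spent would give $12,965.75, which exceeds the $8,500 cap; the traveler pays just $8,500 − $1,627 = $6,873.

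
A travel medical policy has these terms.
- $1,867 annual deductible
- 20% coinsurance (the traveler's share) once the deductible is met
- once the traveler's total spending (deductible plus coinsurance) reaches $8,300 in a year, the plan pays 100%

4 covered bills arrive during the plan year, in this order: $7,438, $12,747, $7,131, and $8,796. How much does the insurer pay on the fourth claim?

$7,452.80

Bill 1, $7,438: $1,867 to deductible, leaving $5,571; 20% of $5,571 = $1,114.20. Traveler owes $2,981.20 (running OOP $2,981.20). Plan pays $7,438 − $2,981.20 = $4,456.80.
Bill 2, $12,747: deductible already satisfied, so traveler's share is 20% × $12,747 = $2,549.40. Traveler owes $2,549.40 (running OOP $5,530.60). Plan pays $12,747 − $2,549.40 = $10,197.60.
Bill 3, $7,131: 20% coinsurance on $7,131 = $1,426.20. Traveler pays $1,426.20; OOP now $6,956.80. Plan pays $7,131 − $1,426.20 = $5,704.80.
Bill 4, $8,796: 20% coinsurance on $8,796 = $1,759.20. Adding that to $6,956.80 gives $8,716, past the $8,300 cap; traveler pays only $8,300 − $6,956.80 = $1,343.20. Plan pays $8,796 − $1,343.20 = $7,452.80.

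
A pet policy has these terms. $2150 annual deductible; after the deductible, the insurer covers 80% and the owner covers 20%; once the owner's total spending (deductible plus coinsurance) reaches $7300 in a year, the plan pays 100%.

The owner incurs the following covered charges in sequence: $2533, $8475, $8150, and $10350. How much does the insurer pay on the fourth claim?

#1 ($2533): $2150 finishes the deductible; $383 goes to coinsurance; owner's 20% is $76.60. Cost to owner: $2226.60. OOP to date $2226.60. Insurer: $2533 − $2226.60 = $306.40.
#2 ($8475): 20% coinsurance on $8475 = $1695. Cost to owner: $1695. OOP to date $3921.60. Insurer: $8475 − $1695 = $6780.
#3 ($8150): deductible met; 20% of $8150 = $1630. Owner owes $1630 (running OOP $5551.60). Plan pays $8150 − $1630 = $6520.
#4 ($10350): deductible already satisfied, so owner's share is 20% × $10350 = $2070. That would push OOP to $7621.60, over the $7300 cap, so owner pays $7300 − $5551.60 = $1748.40. Plan pays $10350 − $1748.40 = $8601.60.

$8601.60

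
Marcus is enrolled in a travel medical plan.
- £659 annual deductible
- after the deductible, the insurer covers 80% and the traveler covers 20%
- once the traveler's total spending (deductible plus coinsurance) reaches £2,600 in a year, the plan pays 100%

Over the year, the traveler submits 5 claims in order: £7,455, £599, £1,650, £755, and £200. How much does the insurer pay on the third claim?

£1,320

Claim 1 (£7,455): deductible takes £659, £6,796 remains; coinsurance £6,796 × 20% = £1,359.20. Traveler pays £2,018.20; OOP now £2,018.20. Plan pays £7,455 − £2,018.20 = £5,436.80.
Claim 2 (£599): 20% coinsurance on £599 = £119.80. Traveler owes £119.80 (running OOP £2,138). Insurer: £599 − £119.80 = £479.20.
Claim 3 (£1,650): 20% coinsurance on £1,650 = £330. Traveler owes £330 (running OOP £2,468). Plan pays £1,650 − £330 = £1,320.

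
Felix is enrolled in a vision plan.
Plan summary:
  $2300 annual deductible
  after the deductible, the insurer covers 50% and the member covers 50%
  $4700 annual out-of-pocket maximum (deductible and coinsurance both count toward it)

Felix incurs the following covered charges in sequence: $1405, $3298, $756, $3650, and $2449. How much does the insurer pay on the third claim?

Claim 1 — $1405: fully absorbed by the deductible. Member pays $1405; OOP now $1405. Insurer: $1405 − $1405 = $0.
Claim 2 — $3298: $895 to deductible, leaving $2403; member's 50% is $1201.50. Member pays $2096.50; OOP now $3501.50. Plan pays $3298 − $2096.50 = $1201.50.
Claim 3 — $756: deductible already satisfied, so member's share is 50% × $756 = $378. Cost to member: $378. OOP to date $3879.50. Plan pays $756 − $378 = $378.

$378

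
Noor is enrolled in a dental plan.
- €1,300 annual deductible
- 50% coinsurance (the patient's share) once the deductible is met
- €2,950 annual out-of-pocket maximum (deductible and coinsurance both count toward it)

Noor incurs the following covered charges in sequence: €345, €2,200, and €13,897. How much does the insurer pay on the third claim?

€12,869.50

Claim 1 (€345): fully absorbed by the deductible. Patient owes €345 (running OOP €345). Insurer: €345 − €345 = €0.
Claim 2 (€2,200): deductible takes €955, €1,245 remains; 50% of €1,245 = €622.50. Cost to patient: €1,577.50. OOP to date €1,922.50. Plan pays €2,200 − €1,577.50 = €622.50.
Claim 3 (€13,897): deductible already satisfied, so patient's share is 50% × €13,897 = €6,948.50. That would push OOP to €8,871, over the €2,950 cap, so patient pays €2,950 − €1,922.50 = €1,027.50. Plan pays €13,897 − €1,027.50 = €12,869.50.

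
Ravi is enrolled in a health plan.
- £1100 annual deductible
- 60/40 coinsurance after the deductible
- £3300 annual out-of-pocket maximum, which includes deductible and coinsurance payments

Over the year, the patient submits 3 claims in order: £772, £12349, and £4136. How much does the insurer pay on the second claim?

Claim 1 (£772): entire amount goes to the deductible. Patient owes £772 (running OOP £772). Plan pays £772 − £772 = £0.
Claim 2 (£12349): deductible takes £328, £12021 remains; patient's 40% is £4808.40. Deductible plus coinsurance: £328 + £4808.40 = £5136.40. That would push OOP to £5908.40, over the £3300 cap, so patient pays £3300 − £772 = £2528. Plan pays £12349 − £2528 = £9821.

£9821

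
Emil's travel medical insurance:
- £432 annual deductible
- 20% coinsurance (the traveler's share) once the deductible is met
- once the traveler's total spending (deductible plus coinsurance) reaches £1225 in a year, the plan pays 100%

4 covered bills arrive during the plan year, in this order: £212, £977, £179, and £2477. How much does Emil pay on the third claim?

Bill 1, £212: entire amount goes to the deductible. Traveler pays £212; OOP now £212.
Bill 2, £977: £220 finishes the deductible; £757 goes to coinsurance; coinsurance £757 × 20% = £151.40. Traveler pays £371.40; OOP now £583.40.
Bill 3, £179: 20% coinsurance on £179 = £35.80. Cost to traveler: £35.80. OOP to date £619.20.

£35.80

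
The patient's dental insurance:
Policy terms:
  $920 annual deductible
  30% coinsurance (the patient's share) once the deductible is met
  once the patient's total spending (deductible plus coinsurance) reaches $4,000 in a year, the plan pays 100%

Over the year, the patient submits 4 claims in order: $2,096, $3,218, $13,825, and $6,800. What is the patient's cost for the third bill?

Bill 1, $2,096: deductible takes $920, $1,176 remains; coinsurance $1,176 × 30% = $352.80. Cost to patient: $1,272.80. OOP to date $1,272.80.
Bill 2, $3,218: deductible already satisfied, so patient's share is 30% × $3,218 = $965.40. Patient owes $965.40 (running OOP $2,238.20).
Bill 3, $13,825: deductible met; 30% of $13,825 = $4,147.50. That would push OOP to $6,385.70, over the $4,000 cap, so patient pays $4,000 − $2,238.20 = $1,761.80.

$1,761.80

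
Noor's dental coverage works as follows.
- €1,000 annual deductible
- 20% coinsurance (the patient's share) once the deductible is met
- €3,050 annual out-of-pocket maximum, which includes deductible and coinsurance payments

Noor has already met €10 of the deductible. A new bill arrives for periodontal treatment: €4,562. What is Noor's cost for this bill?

€1,704.40

Deductible still to meet: €1,000 − €10 = €990.
The remaining €3,572 (= €4,562 − €990) moves to coinsurance.
20% of €3,572 = €714.40 falls to the patient.
So the patient owes €990 + €714.40 = €1,704.40 before any cap.
Total out-of-pocket so far would be €10 + €1,704.40 = €1,714.40, below the €3,050 cap — no reduction.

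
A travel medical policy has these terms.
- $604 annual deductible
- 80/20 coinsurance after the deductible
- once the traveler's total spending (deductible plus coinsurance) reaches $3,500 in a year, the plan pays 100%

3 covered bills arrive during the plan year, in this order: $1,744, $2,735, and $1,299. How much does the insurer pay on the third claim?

$1,039.20

#1 ($1,744): $604 to deductible, leaving $1,140; 20% of $1,140 = $228. Cost to traveler: $832. OOP to date $832. Plan pays $1,744 − $832 = $912.
#2 ($2,735): deductible met; 20% of $2,735 = $547. Traveler pays $547; OOP now $1,379. Insurer: $2,735 − $547 = $2,188.
#3 ($1,299): deductible met; 20% of $1,299 = $259.80. Traveler owes $259.80 (running OOP $1,638.80). Plan pays $1,299 − $259.80 = $1,039.20.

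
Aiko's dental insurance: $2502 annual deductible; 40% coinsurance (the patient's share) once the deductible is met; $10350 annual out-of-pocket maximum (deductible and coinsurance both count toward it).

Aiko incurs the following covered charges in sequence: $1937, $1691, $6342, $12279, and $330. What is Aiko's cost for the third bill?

Bill 1, $1937: entire amount goes to the deductible. Cost to patient: $1937. OOP to date $1937.
Bill 2, $1691: deductible takes $565, $1126 remains; 40% of $1126 = $450.40. Cost to patient: $1015.40. OOP to date $2952.40.
Bill 3, $6342: 40% coinsurance on $6342 = $2536.80. Cost to patient: $2536.80. OOP to date $5489.20.

$2536.80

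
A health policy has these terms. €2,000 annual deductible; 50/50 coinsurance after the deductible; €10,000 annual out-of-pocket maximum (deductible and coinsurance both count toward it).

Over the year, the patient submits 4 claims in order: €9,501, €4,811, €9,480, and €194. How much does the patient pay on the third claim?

€1,844

#1 (€9,501): deductible takes €2,000, €7,501 remains; coinsurance €7,501 × 50% = €3,750.50. Patient owes €5,750.50 (running OOP €5,750.50).
#2 (€4,811): deductible already satisfied, so patient's share is 50% × €4,811 = €2,405.50. Cost to patient: €2,405.50. OOP to date €8,156.
#3 (€9,480): deductible met; 50% of €9,480 = €4,740. OOP would hit €12,896 > €10,000, so the cap limits the patient to €10,000 − €8,156 = €1,844.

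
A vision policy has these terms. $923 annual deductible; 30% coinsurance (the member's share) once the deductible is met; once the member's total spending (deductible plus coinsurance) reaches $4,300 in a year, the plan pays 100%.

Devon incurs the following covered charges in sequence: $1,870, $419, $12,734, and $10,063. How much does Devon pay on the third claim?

$2,967.20

Claim 1 — $1,870: $923 to deductible, leaving $947; 30% of $947 = $284.10. Member owes $1,207.10 (running OOP $1,207.10).
Claim 2 — $419: deductible already satisfied, so member's share is 30% × $419 = $125.70. Member owes $125.70 (running OOP $1,332.80).
Claim 3 — $12,734: deductible already satisfied, so member's share is 30% × $12,734 = $3,820.20. Adding that to $1,332.80 gives $5,153, past the $4,300 cap; member pays only $4,300 − $1,332.80 = $2,967.20.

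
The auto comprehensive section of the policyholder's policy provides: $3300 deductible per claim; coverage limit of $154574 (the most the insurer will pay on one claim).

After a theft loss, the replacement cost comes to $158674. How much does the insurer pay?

After the deductible, $158674 − $3300 = $155374 remains.
The $154574 per-incident cap binds; insurer pays $154574.

$154574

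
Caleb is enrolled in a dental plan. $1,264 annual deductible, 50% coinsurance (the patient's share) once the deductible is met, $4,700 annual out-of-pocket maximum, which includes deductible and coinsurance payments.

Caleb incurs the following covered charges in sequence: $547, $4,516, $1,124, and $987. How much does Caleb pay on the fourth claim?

#1 ($547): entire amount goes to the deductible. Patient pays $547; OOP now $547.
#2 ($4,516): deductible takes $717, $3,799 remains; patient's 50% is $1,899.50. Cost to patient: $2,616.50. OOP to date $3,163.50.
#3 ($1,124): deductible already satisfied, so patient's share is 50% × $1,124 = $562. Patient owes $562 (running OOP $3,725.50).
#4 ($987): 50% coinsurance on $987 = $493.50. Cost to patient: $493.50. OOP to date $4,219.

$493.50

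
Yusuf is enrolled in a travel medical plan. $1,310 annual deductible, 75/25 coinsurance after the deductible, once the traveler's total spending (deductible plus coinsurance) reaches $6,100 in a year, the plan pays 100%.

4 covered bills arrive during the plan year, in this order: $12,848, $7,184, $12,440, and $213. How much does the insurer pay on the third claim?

$12,330.50

Claim 1 — $12,848: deductible takes $1,310, $11,538 remains; 25% of $11,538 = $2,884.50. Traveler pays $4,194.50; OOP now $4,194.50. Insurer: $12,848 − $4,194.50 = $8,653.50.
Claim 2 — $7,184: deductible met; 25% of $7,184 = $1,796. Traveler pays $1,796; OOP now $5,990.50. Insurer: $7,184 − $1,796 = $5,388.
Claim 3 — $12,440: deductible met; 25% of $12,440 = $3,110. That would push OOP to $9,100.50, over the $6,100 cap, so traveler pays $6,100 − $5,990.50 = $109.50. Insurer: $12,440 − $109.50 = $12,330.50.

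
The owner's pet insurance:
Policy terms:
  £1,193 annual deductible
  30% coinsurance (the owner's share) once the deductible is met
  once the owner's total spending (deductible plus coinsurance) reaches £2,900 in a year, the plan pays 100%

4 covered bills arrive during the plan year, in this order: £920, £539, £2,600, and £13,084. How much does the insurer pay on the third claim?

£1,820

#1 (£920): fully absorbed by the deductible. Cost to owner: £920. OOP to date £920. Plan pays £920 − £920 = £0.
#2 (£539): £273 finishes the deductible; £266 goes to coinsurance; 30% of £266 = £79.80. Owner owes £352.80 (running OOP £1,272.80). Insurer: £539 − £352.80 = £186.20.
#3 (£2,600): deductible met; 30% of £2,600 = £780. Cost to owner: £780. OOP to date £2,052.80. Plan pays £2,600 − £780 = £1,820.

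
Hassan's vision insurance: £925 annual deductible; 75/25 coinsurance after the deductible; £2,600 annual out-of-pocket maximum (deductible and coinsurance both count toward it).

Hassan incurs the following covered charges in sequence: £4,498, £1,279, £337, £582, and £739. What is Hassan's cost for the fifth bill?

Bill 1, £4,498: £925 to deductible, leaving £3,573; member's 25% is £893.25. Member pays £1,818.25; OOP now £1,818.25.
Bill 2, £1,279: deductible met; 25% of £1,279 = £319.75. Member pays £319.75; OOP now £2,138.
Bill 3, £337: 25% coinsurance on £337 = £84.25. Member pays £84.25; OOP now £2,222.25.
Bill 4, £582: 25% coinsurance on £582 = £145.50. Member pays £145.50; OOP now £2,367.75.
Bill 5, £739: 25% coinsurance on £739 = £184.75. Member owes £184.75 (running OOP £2,552.50).

£184.75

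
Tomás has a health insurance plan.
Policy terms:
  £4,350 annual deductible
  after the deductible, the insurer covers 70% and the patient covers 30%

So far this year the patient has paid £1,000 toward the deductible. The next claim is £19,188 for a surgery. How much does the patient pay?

£8,101.40

Remaining deductible: £4,350 − £1,000 = £3,350.
That leaves £19,188 − £3,350 = £15,838 for coinsurance.
30% of £15,838 = £4,751.40 falls to the patient.
That puts the patient's cost at £3,350 + £4,751.40 = £8,101.40.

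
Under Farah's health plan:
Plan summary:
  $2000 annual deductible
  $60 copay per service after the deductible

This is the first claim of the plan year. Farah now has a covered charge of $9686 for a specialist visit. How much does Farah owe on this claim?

Deductible not yet touched, so the first $2000 of the bill goes to the deductible.
The remaining $7686 (= $9686 − $2000) moves to the copay.
Copay on this service: $60.
So the patient owes $2000 + $60 = $2060.

$2060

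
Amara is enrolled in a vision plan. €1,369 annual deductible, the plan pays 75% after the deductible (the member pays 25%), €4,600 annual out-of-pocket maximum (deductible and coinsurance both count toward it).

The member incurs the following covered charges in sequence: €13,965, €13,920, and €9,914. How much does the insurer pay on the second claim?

Bill 1, €13,965: deductible takes €1,369, €12,596 remains; 25% of €12,596 = €3,149. Member owes €4,518 (running OOP €4,518). Plan pays €13,965 − €4,518 = €9,447.
Bill 2, €13,920: 25% coinsurance on €13,920 = €3,480. Adding that to €4,518 gives €7,998, past the €4,600 cap; member pays only €4,600 − €4,518 = €82. Plan pays €13,920 − €82 = €13,838.

€13,838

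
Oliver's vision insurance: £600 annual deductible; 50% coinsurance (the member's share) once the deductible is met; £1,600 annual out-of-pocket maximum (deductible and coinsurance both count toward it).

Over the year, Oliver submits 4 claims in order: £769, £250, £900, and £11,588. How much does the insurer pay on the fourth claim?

£11,247.50

#1 (£769): deductible takes £600, £169 remains; 50% of £169 = £84.50. Cost to member: £684.50. OOP to date £684.50. Plan pays £769 − £684.50 = £84.50.
#2 (£250): 50% coinsurance on £250 = £125. Member pays £125; OOP now £809.50. Plan pays £250 − £125 = £125.
#3 (£900): deductible already satisfied, so member's share is 50% × £900 = £450. Cost to member: £450. OOP to date £1,259.50. Plan pays £900 − £450 = £450.
#4 (£11,588): 50% coinsurance on £11,588 = £5,794. That would push OOP to £7,053.50, over the £1,600 cap, so member pays £1,600 − £1,259.50 = £340.50. Plan pays £11,588 − £340.50 = £11,247.50.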